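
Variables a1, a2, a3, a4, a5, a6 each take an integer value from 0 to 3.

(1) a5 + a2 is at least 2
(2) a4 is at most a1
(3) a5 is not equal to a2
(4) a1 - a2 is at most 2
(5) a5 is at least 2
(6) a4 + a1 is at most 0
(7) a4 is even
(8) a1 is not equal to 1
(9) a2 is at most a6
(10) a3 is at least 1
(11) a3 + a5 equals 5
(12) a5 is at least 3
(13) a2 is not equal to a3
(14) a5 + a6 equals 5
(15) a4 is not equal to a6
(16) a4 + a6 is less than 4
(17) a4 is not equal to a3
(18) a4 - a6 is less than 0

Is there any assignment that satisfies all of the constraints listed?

Satisfiable

One satisfying assignment is a1 = 0, a2 = 1, a3 = 2, a4 = 0, a5 = 3, a6 = 2.
For the less obvious constraints — constraint 1: a5 + a2 = 4; constraint 4: a1 - a2 = -1; constraint 6: a4 + a1 = 0 — and the others hold by inspection.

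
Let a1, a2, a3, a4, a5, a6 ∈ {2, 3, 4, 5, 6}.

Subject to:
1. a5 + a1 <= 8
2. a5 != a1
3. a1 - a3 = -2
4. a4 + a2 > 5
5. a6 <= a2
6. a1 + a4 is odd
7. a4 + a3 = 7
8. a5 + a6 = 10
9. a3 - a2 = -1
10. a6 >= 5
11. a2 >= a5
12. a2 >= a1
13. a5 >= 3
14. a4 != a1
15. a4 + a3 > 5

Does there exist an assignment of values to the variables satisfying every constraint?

Satisfiable

Take a1 = 3, a2 = 6, a3 = 5, a4 = 2, a5 = 4, a6 = 6. Then constraint 1: a5 + a1 = 7; constraint 3: a1 - a3 = -2; constraint 4: a4 + a2 = 8, and every other listed constraint is also met.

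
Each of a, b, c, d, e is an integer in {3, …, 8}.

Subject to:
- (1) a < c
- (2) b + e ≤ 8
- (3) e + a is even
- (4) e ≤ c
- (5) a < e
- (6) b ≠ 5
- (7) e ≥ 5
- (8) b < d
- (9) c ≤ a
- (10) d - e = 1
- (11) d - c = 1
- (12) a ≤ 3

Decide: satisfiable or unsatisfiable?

Unsatisfiable

From constraints 4 and 7: c ≥ e and e ≥ 5, so c ≥ 5. From constraints 9 and 12: c ≤ a and a ≤ 3, so c ≤ 3. But 3 < 5, so no value of c works.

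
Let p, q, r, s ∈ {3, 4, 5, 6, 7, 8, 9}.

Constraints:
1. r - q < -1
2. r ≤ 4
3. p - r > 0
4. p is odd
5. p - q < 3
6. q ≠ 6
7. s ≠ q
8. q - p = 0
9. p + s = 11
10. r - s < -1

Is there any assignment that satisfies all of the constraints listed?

Satisfiable

Setting (p, q, r, s) = (5, 5, 3, 6) satisfies everything: constraint 1: r - q = -2; constraint 3: p - r = 2, and the others follow.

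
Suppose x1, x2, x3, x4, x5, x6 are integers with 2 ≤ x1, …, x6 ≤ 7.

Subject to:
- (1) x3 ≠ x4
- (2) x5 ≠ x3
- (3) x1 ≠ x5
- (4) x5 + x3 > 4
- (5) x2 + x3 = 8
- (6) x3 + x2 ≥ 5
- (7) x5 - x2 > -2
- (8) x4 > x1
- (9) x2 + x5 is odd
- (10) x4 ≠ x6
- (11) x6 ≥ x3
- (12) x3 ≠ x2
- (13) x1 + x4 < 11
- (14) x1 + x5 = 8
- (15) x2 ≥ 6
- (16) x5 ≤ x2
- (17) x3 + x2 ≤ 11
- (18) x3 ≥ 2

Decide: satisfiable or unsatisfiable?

Setting (x1, x2, x3, x4, x5, x6) = (3, 6, 2, 5, 5, 6) satisfies everything: constraint 4: x5 + x3 = 7; constraint 5: x2 + x3 = 8, and the others follow.

Satisfiable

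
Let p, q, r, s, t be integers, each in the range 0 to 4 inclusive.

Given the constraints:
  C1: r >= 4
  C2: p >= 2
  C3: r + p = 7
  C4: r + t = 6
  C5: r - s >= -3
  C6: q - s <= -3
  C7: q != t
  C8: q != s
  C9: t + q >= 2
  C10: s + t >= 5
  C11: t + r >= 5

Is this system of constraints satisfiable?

Satisfiable

One satisfying assignment is p = 3, q = 1, r = 4, s = 4, t = 2.
For the less obvious constraints — constraint 3: r + p = 7; constraint 4: r + t = 6 — and the others hold by inspection.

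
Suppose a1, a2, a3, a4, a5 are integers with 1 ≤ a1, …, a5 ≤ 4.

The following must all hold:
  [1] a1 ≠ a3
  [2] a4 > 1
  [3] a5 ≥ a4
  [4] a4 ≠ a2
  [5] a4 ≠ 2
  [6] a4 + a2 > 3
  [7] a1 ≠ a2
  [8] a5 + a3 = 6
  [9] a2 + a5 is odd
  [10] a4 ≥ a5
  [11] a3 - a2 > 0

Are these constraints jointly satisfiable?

Satisfiable

Try a1 = 4, a2 = 1, a3 = 2, a4 = 4, a5 = 4.
Check constraint 6: a4 + a2 = 5; constraint 8: a5 + a3 = 6; constraint 11: a3 - a2 = 1. The remaining constraints are straightforward to verify.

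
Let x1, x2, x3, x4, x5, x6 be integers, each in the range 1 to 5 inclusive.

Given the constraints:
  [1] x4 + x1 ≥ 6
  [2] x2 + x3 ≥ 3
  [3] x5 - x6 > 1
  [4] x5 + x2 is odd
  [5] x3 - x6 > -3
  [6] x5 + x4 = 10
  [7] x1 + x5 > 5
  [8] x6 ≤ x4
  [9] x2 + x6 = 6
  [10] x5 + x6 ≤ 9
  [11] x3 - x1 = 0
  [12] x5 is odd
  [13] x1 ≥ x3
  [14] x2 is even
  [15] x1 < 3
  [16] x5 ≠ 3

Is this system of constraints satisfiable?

Satisfiable

Take x1 = 1, x2 = 4, x3 = 1, x4 = 5, x5 = 5, x6 = 2. Then constraint 1: x4 + x1 = 6; constraint 2: x2 + x3 = 5; constraint 3: x5 - x6 = 3, and every other listed constraint is also met.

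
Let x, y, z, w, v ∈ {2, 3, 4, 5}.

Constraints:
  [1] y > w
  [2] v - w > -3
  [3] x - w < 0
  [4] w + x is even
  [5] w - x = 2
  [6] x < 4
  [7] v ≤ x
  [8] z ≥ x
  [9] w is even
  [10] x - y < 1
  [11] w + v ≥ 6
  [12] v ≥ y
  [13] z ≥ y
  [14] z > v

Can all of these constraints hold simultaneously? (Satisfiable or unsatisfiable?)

Unsatisfiable

Constraints 1, 3, 7, and 12 give y ≤ v, v ≤ x, x < w, w < y. Chaining: y ≤ v ≤ x < w < y, which forces y < y — impossible.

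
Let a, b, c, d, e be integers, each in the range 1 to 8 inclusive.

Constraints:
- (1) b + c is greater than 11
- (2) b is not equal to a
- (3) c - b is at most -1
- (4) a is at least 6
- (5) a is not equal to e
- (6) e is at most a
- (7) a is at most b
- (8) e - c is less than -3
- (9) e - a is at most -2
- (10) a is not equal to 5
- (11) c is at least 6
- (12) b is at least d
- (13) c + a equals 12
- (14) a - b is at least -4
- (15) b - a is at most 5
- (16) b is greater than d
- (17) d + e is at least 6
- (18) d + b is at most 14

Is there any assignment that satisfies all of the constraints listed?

Satisfiable

Try a = 6, b = 8, c = 6, d = 6, e = 1.
Check constraint 1: b + c = 14; constraint 3: c - b = -2; constraint 8: e - c = -5. The remaining constraints are straightforward to verify.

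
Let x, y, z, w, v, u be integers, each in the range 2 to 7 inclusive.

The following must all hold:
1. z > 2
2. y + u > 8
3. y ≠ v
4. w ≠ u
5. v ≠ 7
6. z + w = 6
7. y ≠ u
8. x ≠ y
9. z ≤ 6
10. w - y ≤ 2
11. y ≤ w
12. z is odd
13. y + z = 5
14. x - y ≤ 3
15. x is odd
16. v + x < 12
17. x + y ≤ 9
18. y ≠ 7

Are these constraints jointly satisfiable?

Satisfiable

Setting (x, y, z, w, v, u) = (5, 2, 3, 3, 6, 7) satisfies everything: constraint 2: y + u = 9; constraint 6: z + w = 6, and the others follow.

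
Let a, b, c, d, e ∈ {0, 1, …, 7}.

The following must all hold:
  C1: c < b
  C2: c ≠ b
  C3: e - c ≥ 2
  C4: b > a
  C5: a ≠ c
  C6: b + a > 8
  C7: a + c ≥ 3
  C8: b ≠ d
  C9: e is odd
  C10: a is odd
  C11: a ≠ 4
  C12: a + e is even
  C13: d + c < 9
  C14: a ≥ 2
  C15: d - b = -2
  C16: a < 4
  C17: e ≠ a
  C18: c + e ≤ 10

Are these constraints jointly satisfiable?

One satisfying assignment is a = 3, b = 6, c = 2, d = 4, e = 7.
For the less obvious constraints — constraint 3: e - c = 5; constraint 6: b + a = 9 — and the others hold by inspection.

Satisfiable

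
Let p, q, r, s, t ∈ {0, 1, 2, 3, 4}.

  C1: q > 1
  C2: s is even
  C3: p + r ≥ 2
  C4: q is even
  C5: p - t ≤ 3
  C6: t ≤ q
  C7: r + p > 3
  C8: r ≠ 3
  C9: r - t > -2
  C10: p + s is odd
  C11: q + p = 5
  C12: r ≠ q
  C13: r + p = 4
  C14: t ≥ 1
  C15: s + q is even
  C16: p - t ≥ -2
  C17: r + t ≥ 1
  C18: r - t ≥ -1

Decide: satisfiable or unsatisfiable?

Satisfiable

Setting (p, q, r, s, t) = (3, 2, 1, 2, 2) satisfies everything: constraint 3: p + r = 4; constraint 5: p - t = 1; constraint 7: r + p = 4, and the others follow.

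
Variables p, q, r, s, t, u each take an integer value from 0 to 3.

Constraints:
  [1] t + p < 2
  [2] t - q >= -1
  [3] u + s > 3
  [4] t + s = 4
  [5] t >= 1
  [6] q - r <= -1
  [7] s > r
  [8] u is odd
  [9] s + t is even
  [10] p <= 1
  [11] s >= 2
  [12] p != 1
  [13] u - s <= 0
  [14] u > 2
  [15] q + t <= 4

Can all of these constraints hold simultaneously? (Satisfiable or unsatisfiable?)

Setting (p, q, r, s, t, u) = (0, 1, 2, 3, 1, 3) satisfies everything: constraint 1: t + p = 1; constraint 2: t - q = 0, and the others follow.

Satisfiable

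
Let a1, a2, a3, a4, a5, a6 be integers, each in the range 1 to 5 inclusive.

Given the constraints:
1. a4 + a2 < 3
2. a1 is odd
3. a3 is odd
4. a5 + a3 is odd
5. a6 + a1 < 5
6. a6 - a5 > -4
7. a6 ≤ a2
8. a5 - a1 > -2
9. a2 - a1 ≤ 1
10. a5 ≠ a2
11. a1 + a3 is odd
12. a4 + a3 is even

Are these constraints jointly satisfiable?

Constraint 2 makes a1 odd and constraint 3 makes a3 odd, so a1 + a3 must be even. Constraint 11 says a1 + a3 is odd — contradiction.

Unsatisfiable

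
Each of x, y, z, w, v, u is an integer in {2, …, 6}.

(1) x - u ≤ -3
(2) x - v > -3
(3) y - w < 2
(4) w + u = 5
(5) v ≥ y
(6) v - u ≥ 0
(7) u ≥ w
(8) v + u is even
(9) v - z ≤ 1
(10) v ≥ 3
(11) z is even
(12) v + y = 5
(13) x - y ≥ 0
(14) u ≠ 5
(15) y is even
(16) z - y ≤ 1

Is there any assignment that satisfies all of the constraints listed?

Constraints 1, 6, 9, 13, and 16 give u − x ≥ 3, x − y ≥ 0, y − z ≥ -1, z − v ≥ -1, v − u ≥ 0.
Adding all 5 inequalities: the left sides telescope to 0, and the right sides sum to 3 + 0 + (-1) + (-1) + 0 = 1. So 0 ≥ 1, which is false.

Unsatisfiable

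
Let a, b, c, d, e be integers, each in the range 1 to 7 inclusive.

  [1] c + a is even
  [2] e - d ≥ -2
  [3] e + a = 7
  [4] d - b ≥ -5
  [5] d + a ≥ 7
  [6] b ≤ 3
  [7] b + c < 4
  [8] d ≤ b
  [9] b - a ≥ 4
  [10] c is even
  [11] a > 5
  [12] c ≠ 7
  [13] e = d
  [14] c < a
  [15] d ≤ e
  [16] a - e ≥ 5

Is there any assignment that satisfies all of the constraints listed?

Constraints 2, 4, 9, and 16 give d − b ≥ -5, b − a ≥ 4, a − e ≥ 5, e − d ≥ -2.
Adding all 4 inequalities: the left sides telescope to 0, and the right sides sum to (-5) + 4 + 5 + (-2) = 2. So 0 ≥ 2, which is false.

Unsatisfiable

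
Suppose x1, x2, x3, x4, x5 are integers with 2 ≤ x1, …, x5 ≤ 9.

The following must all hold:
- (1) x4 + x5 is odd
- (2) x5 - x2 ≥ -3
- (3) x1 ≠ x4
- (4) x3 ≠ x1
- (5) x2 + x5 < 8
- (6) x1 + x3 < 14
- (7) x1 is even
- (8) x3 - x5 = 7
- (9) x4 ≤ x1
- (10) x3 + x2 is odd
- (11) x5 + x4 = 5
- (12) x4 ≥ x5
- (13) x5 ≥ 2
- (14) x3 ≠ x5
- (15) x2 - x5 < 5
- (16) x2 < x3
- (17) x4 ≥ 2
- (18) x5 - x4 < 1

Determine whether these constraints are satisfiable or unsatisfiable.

Satisfiable

One satisfying assignment is x1 = 4, x2 = 4, x3 = 9, x4 = 3, x5 = 2.
For the less obvious constraints — constraint 2: x5 - x2 = -2; constraint 5: x2 + x5 = 6; constraint 6: x1 + x3 = 13 — and the others hold by inspection.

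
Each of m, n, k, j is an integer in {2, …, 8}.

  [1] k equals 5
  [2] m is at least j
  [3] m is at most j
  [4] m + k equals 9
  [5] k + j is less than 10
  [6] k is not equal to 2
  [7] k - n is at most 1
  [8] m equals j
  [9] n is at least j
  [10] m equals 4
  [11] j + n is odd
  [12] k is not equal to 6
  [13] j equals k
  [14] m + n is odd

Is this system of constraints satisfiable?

Constraint 10 fixes m = 4 and constraint 1 fixes k = 5. Constraints 8 and 13 give m = j = k, so m = k. But 4 ≠ 5 — contradiction.

Unsatisfiable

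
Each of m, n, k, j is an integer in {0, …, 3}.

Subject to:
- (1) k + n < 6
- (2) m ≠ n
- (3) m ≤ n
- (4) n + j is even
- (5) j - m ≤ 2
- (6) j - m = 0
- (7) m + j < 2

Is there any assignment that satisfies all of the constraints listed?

Satisfiable

The assignment m = 0, n = 2, k = 3, j = 0 works:
  constraint 1 holds since k + n = 5.
  constraint 5 holds since j - m = 0.
The rest check out directly.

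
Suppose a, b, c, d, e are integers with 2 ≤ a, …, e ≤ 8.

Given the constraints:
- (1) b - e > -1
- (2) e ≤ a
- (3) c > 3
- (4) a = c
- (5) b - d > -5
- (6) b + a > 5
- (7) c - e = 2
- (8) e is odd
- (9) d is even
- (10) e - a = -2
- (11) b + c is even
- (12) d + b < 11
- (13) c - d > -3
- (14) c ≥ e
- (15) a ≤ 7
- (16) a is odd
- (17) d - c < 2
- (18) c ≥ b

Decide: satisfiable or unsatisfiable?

Take a = 5, b = 3, c = 5, d = 6, e = 3. Then constraint 1: b - e = 0; constraint 5: b - d = -3, and every other listed constraint is also met.

Satisfiable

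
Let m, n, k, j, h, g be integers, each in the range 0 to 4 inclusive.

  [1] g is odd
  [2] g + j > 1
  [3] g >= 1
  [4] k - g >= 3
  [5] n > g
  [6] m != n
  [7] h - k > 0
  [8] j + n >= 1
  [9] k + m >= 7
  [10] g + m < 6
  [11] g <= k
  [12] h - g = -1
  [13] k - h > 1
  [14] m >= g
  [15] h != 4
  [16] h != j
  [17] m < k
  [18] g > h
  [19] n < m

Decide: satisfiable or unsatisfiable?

Unsatisfiable

Constraints 5, 7, 17, 18, and 19 give m < k, k < h, h < g, g < n, n < m. Chaining: m < k < h < g < n < m, which forces m < m — impossible.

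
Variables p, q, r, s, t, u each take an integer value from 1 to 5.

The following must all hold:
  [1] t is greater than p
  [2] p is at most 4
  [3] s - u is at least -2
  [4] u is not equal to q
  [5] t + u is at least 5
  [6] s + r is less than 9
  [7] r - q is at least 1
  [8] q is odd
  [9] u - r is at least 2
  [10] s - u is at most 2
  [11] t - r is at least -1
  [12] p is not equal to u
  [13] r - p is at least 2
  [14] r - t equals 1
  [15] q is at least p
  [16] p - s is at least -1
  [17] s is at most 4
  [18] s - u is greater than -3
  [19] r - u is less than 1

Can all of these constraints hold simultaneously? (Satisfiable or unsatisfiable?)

Unsatisfiable

Constraints 3, 9, 13, and 16 give s − u ≥ -2, u − r ≥ 2, r − p ≥ 2, p − s ≥ -1.
Adding all 4 inequalities: the left sides telescope to 0, and the right sides sum to (-2) + 2 + 2 + (-1) = 1. So 0 ≥ 1, which is false.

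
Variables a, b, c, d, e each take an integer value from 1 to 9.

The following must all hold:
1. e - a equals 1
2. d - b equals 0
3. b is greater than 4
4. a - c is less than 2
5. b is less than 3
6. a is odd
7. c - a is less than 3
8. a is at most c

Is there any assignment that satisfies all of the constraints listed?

Unsatisfiable

From constraint 3: b ≥ 5. From constraint 5: b ≤ 2. But 2 < 5, so no value of b works.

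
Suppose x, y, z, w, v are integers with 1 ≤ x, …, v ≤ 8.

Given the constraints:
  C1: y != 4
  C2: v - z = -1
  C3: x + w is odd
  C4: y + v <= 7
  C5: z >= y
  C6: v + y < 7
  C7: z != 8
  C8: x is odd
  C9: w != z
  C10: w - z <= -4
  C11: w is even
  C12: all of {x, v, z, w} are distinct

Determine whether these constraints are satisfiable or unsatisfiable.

Satisfiable

One satisfying assignment is x = 3, y = 1, z = 6, w = 2, v = 5.
For the less obvious constraints — constraint 2: v - z = -1; constraint 4: y + v = 6 — and the others hold by inspection.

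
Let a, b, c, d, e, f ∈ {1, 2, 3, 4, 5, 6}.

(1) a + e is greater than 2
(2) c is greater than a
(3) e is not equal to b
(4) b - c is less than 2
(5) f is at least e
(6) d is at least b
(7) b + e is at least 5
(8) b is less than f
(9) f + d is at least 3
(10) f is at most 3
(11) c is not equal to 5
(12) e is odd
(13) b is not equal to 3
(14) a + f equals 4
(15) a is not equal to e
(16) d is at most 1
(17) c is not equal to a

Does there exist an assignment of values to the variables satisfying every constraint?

Unsatisfiable

From constraints 6 and 16: b ≤ d ≤ 1. From constraints 5 and 10: e ≤ f ≤ 3. Hence b + e ≤ 4. But constraint 7 requires b + e ≥ 5, and 5 > 4. Contradiction.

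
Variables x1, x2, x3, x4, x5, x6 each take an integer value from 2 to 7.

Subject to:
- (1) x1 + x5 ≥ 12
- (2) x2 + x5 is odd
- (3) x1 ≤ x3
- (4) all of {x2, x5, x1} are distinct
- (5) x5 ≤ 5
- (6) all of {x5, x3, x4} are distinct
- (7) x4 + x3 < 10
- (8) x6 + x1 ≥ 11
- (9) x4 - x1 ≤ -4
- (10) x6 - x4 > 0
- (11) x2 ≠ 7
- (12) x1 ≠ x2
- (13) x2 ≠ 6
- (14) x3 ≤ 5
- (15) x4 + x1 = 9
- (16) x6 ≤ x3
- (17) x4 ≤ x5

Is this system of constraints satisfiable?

From constraints 3 and 14: x1 ≤ x3 ≤ 5. From constraint 5: x5 ≤ 5. Hence x1 + x5 ≤ 10. But constraint 1 requires x1 + x5 ≥ 12, and 12 > 10. Contradiction.

Unsatisfiable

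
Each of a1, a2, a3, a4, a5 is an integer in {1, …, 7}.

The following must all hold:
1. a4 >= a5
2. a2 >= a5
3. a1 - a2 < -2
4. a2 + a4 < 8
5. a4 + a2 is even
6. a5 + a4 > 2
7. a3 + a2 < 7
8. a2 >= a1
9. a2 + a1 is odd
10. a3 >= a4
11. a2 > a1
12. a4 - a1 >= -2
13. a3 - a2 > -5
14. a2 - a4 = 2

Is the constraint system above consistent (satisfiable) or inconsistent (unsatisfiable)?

Satisfiable

Try a1 = 1, a2 = 4, a3 = 2, a4 = 2, a5 = 1.
Check constraint 3: a1 - a2 = -3; constraint 4: a2 + a4 = 6. The remaining constraints are straightforward to verify.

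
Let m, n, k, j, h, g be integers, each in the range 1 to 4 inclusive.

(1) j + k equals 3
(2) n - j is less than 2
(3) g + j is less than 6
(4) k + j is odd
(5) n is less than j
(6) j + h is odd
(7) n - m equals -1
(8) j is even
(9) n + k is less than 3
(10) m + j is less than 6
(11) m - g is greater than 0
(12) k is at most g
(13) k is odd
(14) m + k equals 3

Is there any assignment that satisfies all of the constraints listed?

Try m = 2, n = 1, k = 1, j = 2, h = 3, g = 1.
Check constraint 1: j + k = 3; constraint 2: n - j = -1. The remaining constraints are straightforward to verify.

Satisfiable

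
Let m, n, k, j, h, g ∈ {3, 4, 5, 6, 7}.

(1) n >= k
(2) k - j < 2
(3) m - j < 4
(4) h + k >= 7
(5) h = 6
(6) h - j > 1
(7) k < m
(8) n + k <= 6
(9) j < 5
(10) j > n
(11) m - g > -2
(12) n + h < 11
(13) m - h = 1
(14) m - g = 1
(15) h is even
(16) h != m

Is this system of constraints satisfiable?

The assignment m = 7, n = 3, k = 3, j = 4, h = 6, g = 6 works:
  constraint 2 holds since k - j = -1.
  constraint 3 holds since m - j = 3.
The rest check out directly.

Satisfiable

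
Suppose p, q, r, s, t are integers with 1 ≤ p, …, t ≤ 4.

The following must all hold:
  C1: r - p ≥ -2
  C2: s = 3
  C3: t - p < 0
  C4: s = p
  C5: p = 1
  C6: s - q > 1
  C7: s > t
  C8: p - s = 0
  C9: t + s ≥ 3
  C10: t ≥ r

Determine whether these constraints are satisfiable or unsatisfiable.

Unsatisfiable

Constraint 2 fixes s = 3 and constraint 5 fixes p = 1, but constraint 4 requires s = p. Since 3 ≠ 1, contradiction.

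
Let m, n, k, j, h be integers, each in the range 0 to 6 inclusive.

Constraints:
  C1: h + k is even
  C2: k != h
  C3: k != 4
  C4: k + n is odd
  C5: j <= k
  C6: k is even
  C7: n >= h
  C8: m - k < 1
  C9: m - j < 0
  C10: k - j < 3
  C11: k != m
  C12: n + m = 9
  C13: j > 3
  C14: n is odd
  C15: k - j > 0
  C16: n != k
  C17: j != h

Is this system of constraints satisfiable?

Try m = 4, n = 5, k = 6, j = 5, h = 2.
Check constraint 8: m - k = -2; constraint 9: m - j = -1. The remaining constraints are straightforward to verify.

Satisfiable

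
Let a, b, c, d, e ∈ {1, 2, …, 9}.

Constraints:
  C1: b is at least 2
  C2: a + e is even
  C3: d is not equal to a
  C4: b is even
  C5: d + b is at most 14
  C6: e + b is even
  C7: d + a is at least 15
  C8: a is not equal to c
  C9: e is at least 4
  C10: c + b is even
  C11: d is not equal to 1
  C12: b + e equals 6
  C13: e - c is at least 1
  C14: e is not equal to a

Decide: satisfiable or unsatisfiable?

Satisfiable

Take a = 6, b = 2, c = 2, d = 9, e = 4. Then constraint 5: d + b = 11; constraint 7: d + a = 15; constraint 12: b + e = 6, and every other listed constraint is also met.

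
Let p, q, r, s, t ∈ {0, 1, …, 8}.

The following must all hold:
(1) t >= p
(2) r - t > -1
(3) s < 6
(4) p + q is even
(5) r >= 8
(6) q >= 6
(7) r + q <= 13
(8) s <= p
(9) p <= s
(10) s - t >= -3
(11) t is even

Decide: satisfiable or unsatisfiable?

From constraint 5: r ≥ 8. From constraint 6: q ≥ 6. Hence r + q ≥ 14. But constraint 7 requires r + q ≤ 13, and 13 < 14. Contradiction.

Unsatisfiable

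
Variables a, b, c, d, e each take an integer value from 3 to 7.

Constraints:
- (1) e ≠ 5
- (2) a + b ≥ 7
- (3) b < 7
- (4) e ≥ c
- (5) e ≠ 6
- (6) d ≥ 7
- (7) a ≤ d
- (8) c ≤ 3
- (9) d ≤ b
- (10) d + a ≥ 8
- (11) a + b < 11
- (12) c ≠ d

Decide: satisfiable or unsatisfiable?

Unsatisfiable

From constraints 6 and 9: b ≥ d and d ≥ 7, so b ≥ 7. From constraint 3: b ≤ 6. But 6 < 7, so no value of b works.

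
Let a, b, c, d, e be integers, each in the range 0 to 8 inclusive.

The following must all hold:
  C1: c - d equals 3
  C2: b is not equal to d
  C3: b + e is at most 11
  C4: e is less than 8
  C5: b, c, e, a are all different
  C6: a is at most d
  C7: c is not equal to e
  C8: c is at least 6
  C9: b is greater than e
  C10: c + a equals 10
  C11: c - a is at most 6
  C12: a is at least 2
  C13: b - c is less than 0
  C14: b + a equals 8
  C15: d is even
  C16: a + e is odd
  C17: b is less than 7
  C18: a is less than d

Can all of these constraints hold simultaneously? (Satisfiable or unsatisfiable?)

The assignment a = 3, b = 5, c = 7, d = 4, e = 4 works:
  constraint 1 holds since c - d = 3.
  constraint 3 holds since b + e = 9.
The rest check out directly.

Satisfiable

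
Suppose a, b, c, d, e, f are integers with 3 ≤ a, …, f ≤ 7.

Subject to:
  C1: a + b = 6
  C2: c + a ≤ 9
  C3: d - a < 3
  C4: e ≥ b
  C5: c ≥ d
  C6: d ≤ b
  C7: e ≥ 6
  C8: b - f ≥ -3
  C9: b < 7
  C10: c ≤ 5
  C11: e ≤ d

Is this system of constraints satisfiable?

Unsatisfiable

From constraints 7 and 11: d ≥ e and e ≥ 6, so d ≥ 6. From constraints 5 and 10: d ≤ c and c ≤ 5, so d ≤ 5. But 5 < 6, so no value of d works.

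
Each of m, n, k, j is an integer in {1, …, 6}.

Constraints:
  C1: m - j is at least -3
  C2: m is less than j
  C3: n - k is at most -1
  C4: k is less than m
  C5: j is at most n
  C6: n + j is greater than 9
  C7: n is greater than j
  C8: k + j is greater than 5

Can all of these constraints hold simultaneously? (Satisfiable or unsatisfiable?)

Constraints 2, 3, 4, and 7 give j < n, n < k, k < m, m < j. Chaining: j < n < k < m < j, which forces j < j — impossible.

Unsatisfiable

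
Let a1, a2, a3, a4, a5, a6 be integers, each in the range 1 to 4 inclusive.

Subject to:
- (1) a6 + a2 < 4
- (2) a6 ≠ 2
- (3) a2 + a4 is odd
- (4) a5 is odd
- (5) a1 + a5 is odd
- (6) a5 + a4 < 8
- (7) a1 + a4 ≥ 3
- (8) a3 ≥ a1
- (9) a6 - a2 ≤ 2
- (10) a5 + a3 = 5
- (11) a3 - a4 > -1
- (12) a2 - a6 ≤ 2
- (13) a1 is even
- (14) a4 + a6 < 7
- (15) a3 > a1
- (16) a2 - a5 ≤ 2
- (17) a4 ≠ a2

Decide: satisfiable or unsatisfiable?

Try a1 = 2, a2 = 1, a3 = 4, a4 = 4, a5 = 1, a6 = 1.
Check constraint 1: a6 + a2 = 2; constraint 6: a5 + a4 = 5. The remaining constraints are straightforward to verify.

Satisfiable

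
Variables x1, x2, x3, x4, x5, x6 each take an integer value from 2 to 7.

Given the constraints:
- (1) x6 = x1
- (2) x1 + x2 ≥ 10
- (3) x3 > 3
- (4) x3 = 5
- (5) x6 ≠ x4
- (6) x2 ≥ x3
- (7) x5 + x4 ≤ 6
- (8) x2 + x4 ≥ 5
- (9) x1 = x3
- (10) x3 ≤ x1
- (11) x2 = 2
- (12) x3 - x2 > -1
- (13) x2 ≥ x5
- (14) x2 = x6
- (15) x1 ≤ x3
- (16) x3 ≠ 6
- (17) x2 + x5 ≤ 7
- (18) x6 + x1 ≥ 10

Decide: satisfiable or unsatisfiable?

Constraint 11 fixes x2 = 2 and constraint 4 fixes x3 = 5. Constraints 1, 9, and 14 give x2 = x6 = x1 = x3, so x2 = x3. But 2 ≠ 5 — contradiction.

Unsatisfiable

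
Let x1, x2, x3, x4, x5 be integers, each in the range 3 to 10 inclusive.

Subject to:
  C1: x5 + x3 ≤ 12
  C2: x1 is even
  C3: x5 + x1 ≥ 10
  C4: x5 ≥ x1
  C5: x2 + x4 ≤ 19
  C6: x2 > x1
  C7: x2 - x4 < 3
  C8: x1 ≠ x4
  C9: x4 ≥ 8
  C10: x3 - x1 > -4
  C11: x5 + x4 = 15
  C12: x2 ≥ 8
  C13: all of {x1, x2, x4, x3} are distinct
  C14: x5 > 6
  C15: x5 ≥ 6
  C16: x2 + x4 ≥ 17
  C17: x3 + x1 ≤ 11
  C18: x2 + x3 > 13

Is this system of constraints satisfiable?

Try x1 = 6, x2 = 9, x3 = 5, x4 = 8, x5 = 7.
Check constraint 1: x5 + x3 = 12; constraint 3: x5 + x1 = 13. The remaining constraints are straightforward to verify.

Satisfiable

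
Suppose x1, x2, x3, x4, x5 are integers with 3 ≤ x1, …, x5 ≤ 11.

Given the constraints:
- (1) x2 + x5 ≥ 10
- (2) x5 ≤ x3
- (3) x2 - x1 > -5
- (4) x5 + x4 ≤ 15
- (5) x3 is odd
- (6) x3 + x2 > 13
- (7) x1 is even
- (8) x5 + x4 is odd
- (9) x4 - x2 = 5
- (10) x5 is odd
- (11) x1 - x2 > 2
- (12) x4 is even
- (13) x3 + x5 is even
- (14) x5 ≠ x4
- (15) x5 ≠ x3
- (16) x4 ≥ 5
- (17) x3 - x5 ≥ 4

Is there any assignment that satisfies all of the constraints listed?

Satisfiable

Try x1 = 8, x2 = 5, x3 = 11, x4 = 10, x5 = 5.
Check constraint 1: x2 + x5 = 10; constraint 3: x2 - x1 = -3; constraint 4: x5 + x4 = 15. The remaining constraints are straightforward to verify.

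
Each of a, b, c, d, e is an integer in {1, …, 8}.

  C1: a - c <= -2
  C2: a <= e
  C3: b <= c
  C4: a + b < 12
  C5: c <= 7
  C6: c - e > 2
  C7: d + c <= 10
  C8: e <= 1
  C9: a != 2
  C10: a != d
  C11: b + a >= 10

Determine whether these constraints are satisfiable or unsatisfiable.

Unsatisfiable

From constraints 3 and 5: b ≤ c ≤ 7. From constraints 2 and 8: a ≤ e ≤ 1. Hence b + a ≤ 8. But constraint 11 requires b + a ≥ 10, and 10 > 8. Contradiction.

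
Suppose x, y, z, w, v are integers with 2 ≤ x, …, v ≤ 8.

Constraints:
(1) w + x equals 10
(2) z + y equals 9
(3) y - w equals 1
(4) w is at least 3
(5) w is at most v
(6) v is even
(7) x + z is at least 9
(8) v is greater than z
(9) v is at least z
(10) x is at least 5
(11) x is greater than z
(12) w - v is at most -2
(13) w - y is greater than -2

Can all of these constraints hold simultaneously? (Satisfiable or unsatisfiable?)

Satisfiable

Setting (x, y, z, w, v) = (6, 5, 4, 4, 6) satisfies everything: constraint 1: w + x = 10; constraint 2: z + y = 9, and the others follow.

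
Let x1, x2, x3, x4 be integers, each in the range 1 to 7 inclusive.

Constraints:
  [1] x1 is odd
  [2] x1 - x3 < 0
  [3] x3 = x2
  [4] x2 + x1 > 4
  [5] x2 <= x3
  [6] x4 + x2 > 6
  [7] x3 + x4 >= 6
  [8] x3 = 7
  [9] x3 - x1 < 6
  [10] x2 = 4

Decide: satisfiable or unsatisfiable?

Unsatisfiable

Constraint 8 fixes x3 = 7 and constraint 10 fixes x2 = 4, but constraint 3 requires x3 = x2. Since 7 ≠ 4, contradiction.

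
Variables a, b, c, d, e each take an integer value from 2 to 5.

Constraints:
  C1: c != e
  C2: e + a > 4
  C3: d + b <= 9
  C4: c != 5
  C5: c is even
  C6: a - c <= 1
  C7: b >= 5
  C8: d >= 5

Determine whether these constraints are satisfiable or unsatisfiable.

From constraint 8: d ≥ 5. From constraint 7: b ≥ 5. Hence d + b ≥ 10. But constraint 3 requires d + b ≤ 9, and 9 < 10. Contradiction.

Unsatisfiable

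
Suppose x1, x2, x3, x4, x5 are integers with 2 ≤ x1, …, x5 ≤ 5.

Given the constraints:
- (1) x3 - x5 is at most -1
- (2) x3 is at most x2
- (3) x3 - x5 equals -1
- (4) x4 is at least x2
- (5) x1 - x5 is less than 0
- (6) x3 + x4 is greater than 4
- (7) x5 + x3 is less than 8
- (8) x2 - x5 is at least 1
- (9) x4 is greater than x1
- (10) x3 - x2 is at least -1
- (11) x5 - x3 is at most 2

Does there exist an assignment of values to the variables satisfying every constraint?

Unsatisfiable

Constraints 1, 8, and 10 give x3 − x2 ≥ -1, x2 − x5 ≥ 1, x5 − x3 ≥ 1.
Adding all 3 inequalities: the left sides telescope to 0, and the right sides sum to (-1) + 1 + 1 = 1. So 0 ≥ 1, which is false.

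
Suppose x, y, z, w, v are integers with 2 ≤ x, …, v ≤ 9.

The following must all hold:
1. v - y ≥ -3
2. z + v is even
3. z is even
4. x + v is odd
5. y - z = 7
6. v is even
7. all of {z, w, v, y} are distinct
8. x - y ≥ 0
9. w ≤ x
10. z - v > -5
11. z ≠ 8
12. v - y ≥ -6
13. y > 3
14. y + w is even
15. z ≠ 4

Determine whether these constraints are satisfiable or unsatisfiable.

One satisfying assignment is x = 9, y = 9, z = 2, w = 3, v = 6.
For the less obvious constraints — constraint 1: v - y = -3; constraint 5: y - z = 7 — and the others hold by inspection.

Satisfiable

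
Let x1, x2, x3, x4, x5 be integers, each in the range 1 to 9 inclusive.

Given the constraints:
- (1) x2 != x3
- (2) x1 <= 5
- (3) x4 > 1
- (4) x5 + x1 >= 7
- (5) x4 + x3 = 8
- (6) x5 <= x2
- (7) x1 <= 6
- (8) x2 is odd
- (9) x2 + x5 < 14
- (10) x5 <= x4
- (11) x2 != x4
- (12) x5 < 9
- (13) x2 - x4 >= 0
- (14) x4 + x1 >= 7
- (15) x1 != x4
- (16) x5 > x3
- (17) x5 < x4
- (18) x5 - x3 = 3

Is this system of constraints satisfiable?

Satisfiable

Try x1 = 2, x2 = 7, x3 = 2, x4 = 6, x5 = 5.
Check constraint 4: x5 + x1 = 7; constraint 5: x4 + x3 = 8. The remaining constraints are straightforward to verify.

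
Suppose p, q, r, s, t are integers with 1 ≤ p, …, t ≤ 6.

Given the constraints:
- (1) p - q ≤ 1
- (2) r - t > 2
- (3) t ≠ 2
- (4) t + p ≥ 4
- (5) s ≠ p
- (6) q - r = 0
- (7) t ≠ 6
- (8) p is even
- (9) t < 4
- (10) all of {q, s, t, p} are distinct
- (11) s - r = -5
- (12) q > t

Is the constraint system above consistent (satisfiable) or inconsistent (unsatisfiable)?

One satisfying assignment is p = 4, q = 6, r = 6, s = 1, t = 3.
For the less obvious constraints — constraint 1: p - q = -2; constraint 2: r - t = 3; constraint 4: t + p = 7 — and the others hold by inspection.

Satisfiable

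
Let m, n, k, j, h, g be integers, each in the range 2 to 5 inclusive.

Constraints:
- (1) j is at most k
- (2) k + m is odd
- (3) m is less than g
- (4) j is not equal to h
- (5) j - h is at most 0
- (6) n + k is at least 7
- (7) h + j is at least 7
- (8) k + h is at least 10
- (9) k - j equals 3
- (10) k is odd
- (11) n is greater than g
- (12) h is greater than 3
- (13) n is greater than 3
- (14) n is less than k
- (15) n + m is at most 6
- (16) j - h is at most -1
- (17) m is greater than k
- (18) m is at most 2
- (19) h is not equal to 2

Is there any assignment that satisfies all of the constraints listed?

Unsatisfiable

Constraints 3, 11, 14, and 17 give g < n, n < k, k < m, m < g. Chaining: g < n < k < m < g, which forces g < g — impossible.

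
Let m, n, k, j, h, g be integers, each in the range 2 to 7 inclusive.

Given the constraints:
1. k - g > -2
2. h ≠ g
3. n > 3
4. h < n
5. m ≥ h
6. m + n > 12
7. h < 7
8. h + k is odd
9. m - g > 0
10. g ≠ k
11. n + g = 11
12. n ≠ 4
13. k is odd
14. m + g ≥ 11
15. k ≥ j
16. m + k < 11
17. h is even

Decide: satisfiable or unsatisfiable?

Satisfiable

Setting (m, n, k, j, h, g) = (7, 7, 3, 2, 2, 4) satisfies everything: constraint 1: k - g = -1; constraint 6: m + n = 14; constraint 9: m - g = 3, and the others follow.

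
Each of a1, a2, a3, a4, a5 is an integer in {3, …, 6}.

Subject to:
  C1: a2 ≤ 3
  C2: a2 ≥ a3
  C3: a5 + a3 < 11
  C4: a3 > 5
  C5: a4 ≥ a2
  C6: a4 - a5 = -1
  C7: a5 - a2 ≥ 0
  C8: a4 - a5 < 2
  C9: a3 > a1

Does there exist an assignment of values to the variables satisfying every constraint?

Unsatisfiable

From constraint 4: a3 ≥ 6. From constraints 1 and 2: a3 ≤ a2 and a2 ≤ 3, so a3 ≤ 3. But 3 < 6, so no value of a3 works.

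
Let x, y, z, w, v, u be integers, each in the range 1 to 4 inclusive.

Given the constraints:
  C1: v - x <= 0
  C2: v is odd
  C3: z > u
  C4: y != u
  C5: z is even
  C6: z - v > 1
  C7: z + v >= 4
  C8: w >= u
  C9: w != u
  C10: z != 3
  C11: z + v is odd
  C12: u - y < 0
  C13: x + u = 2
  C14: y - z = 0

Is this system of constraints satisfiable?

Satisfiable

The assignment x = 1, y = 4, z = 4, w = 2, v = 1, u = 1 works:
  constraint 1 holds since v - x = 0.
  constraint 6 holds since z - v = 3.
The rest check out directly.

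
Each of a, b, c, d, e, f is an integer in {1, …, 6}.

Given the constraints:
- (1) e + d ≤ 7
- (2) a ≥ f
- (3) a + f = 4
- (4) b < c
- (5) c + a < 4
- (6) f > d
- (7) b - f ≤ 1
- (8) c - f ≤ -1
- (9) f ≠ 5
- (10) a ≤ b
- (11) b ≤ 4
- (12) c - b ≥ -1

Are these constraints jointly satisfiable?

Unsatisfiable

Constraints 2, 4, 8, and 10 give a ≤ b, b < c, c < f, f ≤ a. Chaining: a ≤ b < c < f ≤ a, which forces a < a — impossible.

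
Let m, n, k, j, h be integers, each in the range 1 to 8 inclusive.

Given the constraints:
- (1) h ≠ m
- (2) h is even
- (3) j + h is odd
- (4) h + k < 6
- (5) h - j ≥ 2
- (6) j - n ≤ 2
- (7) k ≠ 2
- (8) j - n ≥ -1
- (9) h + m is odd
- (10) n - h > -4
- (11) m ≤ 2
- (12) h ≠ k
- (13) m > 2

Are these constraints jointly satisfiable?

From constraint 13: m ≥ 3. From constraint 11: m ≤ 2. But 2 < 3, so no value of m works.

Unsatisfiable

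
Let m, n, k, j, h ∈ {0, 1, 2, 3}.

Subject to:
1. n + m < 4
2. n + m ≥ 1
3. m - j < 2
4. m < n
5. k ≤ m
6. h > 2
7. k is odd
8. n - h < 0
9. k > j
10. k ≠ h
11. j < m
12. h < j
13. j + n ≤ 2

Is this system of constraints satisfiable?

Constraints 4, 5, 8, 9, and 12 give n < h, h < j, j < k, k ≤ m, m < n. Chaining: n < h < j < k ≤ m < n, which forces n < n — impossible.

Unsatisfiable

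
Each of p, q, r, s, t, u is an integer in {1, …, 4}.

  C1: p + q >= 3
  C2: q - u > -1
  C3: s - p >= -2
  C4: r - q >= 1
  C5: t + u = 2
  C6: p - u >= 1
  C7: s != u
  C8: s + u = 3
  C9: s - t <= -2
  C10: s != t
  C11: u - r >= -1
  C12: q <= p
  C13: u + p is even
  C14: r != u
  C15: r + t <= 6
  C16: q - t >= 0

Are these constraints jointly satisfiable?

Constraints 3, 4, 6, 9, 11, and 16 give u − r ≥ -1, r − q ≥ 1, q − t ≥ 0, t − s ≥ 2, s − p ≥ -2, p − u ≥ 1.
Adding all 6 inequalities: the left sides telescope to 0, and the right sides sum to (-1) + 1 + 0 + 2 + (-2) + 1 = 1. So 0 ≥ 1, which is false.

Unsatisfiable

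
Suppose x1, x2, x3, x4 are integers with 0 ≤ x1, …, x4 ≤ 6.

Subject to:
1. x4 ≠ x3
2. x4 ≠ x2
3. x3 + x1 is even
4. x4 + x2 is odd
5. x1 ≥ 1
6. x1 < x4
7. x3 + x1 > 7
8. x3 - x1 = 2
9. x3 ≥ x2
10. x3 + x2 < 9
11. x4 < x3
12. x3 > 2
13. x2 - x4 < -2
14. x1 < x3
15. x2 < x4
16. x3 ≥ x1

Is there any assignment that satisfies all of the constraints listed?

Try x1 = 4, x2 = 0, x3 = 6, x4 = 5.
Check constraint 7: x3 + x1 = 10; constraint 8: x3 - x1 = 2. The remaining constraints are straightforward to verify.

Satisfiable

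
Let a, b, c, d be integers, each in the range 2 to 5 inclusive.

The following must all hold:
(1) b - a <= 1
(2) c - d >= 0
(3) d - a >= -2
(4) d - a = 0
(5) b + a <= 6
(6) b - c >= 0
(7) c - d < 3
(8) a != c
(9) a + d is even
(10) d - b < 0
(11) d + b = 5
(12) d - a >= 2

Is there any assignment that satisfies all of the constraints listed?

Constraints 1, 2, 6, and 12 give d − a ≥ 2, a − b ≥ -1, b − c ≥ 0, c − d ≥ 0.
Adding all 4 inequalities: the left sides telescope to 0, and the right sides sum to 2 + (-1) + 0 + 0 = 1. So 0 ≥ 1, which is false.

Unsatisfiable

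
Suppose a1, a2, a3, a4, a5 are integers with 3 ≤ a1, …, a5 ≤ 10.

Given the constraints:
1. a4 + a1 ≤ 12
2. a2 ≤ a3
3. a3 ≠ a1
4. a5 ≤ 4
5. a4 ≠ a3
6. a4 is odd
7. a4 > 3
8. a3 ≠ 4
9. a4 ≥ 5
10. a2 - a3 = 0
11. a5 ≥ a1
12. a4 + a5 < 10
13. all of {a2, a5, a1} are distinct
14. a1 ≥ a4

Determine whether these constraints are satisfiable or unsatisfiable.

From constraints 9 and 14: a1 ≥ a4 and a4 ≥ 5, so a1 ≥ 5. From constraints 4 and 11: a1 ≤ a5 and a5 ≤ 4, so a1 ≤ 4. But 4 < 5, so no value of a1 works.

Unsatisfiable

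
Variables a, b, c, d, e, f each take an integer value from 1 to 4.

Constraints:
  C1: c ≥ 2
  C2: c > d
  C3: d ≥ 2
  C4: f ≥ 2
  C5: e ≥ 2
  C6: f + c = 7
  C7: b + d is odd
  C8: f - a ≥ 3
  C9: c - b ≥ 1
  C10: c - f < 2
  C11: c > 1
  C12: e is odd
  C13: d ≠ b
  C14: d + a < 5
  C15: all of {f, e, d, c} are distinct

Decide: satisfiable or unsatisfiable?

Constraints 1, 3, 4, and 5 confine each of f, e, d, c to the 3 values {2, …, 4} (the domain already gives each ≤ 4).
Constraint 15 requires all 4 of them to be distinct, but only 3 values are available — impossible by the pigeonhole principle.

Unsatisfiable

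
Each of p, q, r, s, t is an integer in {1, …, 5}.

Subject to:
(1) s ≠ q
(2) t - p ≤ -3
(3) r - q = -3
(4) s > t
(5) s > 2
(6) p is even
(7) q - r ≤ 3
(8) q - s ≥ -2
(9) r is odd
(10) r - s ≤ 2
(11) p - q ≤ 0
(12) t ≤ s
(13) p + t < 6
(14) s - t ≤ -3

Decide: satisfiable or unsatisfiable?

Unsatisfiable

Constraints 2, 7, 10, 11, and 14 give t − s ≥ 3, s − r ≥ -2, r − q ≥ -3, q − p ≥ 0, p − t ≥ 3.
Adding all 5 inequalities: the left sides telescope to 0, and the right sides sum to 3 + (-2) + (-3) + 0 + 3 = 1. So 0 ≥ 1, which is false.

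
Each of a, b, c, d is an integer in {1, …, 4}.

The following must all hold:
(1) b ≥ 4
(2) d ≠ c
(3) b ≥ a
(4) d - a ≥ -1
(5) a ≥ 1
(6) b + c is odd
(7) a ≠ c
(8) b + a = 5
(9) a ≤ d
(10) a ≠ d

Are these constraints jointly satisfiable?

Satisfiable

The assignment a = 1, b = 4, c = 3, d = 2 works:
  constraint 4 holds since d - a = 1.
  constraint 6 holds since b + c = 7 is odd.
  constraint 8 holds since b + a = 5.
The rest check out directly.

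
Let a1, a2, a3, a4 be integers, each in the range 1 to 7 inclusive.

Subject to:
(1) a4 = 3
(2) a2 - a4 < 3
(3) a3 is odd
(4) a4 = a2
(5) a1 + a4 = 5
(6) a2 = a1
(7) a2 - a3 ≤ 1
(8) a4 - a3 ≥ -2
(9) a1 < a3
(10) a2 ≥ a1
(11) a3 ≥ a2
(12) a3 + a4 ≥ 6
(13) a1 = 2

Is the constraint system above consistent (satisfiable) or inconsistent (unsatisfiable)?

Constraint 1 fixes a4 = 3 and constraint 13 fixes a1 = 2. Constraints 4 and 6 give a4 = a2 = a1, so a4 = a1. But 3 ≠ 2 — contradiction.

Unsatisfiable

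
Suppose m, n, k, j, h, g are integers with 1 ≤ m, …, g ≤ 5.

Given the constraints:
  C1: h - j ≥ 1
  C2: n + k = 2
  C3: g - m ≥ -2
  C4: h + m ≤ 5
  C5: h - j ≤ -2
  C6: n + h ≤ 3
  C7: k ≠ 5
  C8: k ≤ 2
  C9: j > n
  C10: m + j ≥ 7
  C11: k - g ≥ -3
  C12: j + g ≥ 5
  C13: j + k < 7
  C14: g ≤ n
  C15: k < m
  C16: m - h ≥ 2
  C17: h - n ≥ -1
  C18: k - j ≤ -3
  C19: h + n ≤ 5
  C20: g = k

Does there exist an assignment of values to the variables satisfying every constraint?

Constraints 1, 3, 11, 16, and 18 give j − k ≥ 3, k − g ≥ -3, g − m ≥ -2, m − h ≥ 2, h − j ≥ 1.
Adding all 5 inequalities: the left sides telescope to 0, and the right sides sum to 3 + (-3) + (-2) + 2 + 1 = 1. So 0 ≥ 1, which is false.

Unsatisfiable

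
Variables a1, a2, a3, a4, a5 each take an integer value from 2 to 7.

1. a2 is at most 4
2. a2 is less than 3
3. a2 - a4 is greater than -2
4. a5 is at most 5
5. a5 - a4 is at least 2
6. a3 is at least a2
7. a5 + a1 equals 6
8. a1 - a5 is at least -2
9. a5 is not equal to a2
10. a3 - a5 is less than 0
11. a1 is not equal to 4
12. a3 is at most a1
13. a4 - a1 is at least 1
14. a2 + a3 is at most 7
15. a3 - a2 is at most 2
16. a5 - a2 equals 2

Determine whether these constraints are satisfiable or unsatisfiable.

Unsatisfiable

Constraints 5, 8, and 13 give a5 − a4 ≥ 2, a4 − a1 ≥ 1, a1 − a5 ≥ -2.
Adding all 3 inequalities: the left sides telescope to 0, and the right sides sum to 2 + 1 + (-2) = 1. So 0 ≥ 1, which is false.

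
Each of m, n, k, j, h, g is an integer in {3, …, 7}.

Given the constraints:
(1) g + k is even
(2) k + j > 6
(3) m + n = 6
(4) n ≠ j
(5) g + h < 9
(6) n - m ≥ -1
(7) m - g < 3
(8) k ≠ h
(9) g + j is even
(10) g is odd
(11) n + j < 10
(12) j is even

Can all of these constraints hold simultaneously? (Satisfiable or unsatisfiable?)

Constraint 10 makes g odd and constraint 12 makes j even, so g + j must be odd. Constraint 9 says g + j is even — contradiction.

Unsatisfiable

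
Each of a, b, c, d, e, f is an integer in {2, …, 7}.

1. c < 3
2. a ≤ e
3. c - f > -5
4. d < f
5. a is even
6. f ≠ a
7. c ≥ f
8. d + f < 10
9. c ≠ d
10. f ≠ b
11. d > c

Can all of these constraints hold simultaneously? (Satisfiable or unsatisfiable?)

Unsatisfiable

Constraints 4, 7, and 11 give c < d, d < f, f ≤ c. Chaining: c < d < f ≤ c, which forces c < c — impossible.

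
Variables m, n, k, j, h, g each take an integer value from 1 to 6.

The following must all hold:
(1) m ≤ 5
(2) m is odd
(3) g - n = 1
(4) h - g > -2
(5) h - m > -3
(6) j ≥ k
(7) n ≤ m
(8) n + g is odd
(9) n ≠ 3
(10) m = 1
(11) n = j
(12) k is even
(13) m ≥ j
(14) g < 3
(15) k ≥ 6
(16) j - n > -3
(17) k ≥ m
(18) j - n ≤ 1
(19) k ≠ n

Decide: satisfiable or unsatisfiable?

From constraints 6 and 15: j ≥ k and k ≥ 6, so j ≥ 6. From constraints 1 and 13: j ≤ m and m ≤ 5, so j ≤ 5. But 5 < 6, so no value of j works.

Unsatisfiable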